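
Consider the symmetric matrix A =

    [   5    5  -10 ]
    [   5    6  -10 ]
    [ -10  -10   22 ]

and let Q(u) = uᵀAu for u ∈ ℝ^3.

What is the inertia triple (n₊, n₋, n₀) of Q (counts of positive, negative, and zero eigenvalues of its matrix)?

An LDLᵀ factorisation of A has diagonal entries 5, 1, 2.
That gives 3 positive pivots.

(3, 0, 0)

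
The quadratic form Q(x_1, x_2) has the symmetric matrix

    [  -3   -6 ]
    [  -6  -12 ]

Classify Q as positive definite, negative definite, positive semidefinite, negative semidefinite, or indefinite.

negative semidefinite

Symmetric row and column elimination reduces A to a congruent diagonal form with pivots -3, 0.
Counting signs: 1 negative, 1 zero.
Hence Q is negative semidefinite.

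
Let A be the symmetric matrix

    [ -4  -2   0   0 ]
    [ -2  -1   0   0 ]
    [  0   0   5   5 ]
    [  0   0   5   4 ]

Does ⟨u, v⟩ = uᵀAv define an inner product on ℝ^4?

Applying the same elementary operations to the rows and columns of A produces a congruent diagonal matrix with entries -4, 0, 5, -1.
That gives 1 positive, 2 negative, 1 zero pivots.
Hence Q is indefinite.
⟨·,·⟩ is an inner product exactly when A is positive definite.

no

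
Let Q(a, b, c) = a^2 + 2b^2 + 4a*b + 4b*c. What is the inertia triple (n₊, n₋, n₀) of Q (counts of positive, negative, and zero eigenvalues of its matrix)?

The associated matrix is A = [[1, 2, 0], [2, 2, 2], [0, 2, 0]].
Symmetric row and column elimination reduces A to a congruent diagonal form with pivots 1, -2, 2.
Counting signs: 2 positive, 1 negative.

(2, 1, 0)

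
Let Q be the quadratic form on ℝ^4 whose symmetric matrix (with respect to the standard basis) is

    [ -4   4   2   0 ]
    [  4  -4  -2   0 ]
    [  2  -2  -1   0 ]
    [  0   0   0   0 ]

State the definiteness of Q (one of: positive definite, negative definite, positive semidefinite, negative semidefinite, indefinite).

Applying the same elementary operations to the rows and columns of A produces a congruent diagonal matrix with entries -4, 0, 0, 0.
So there are 1 negative, 3 zero pivots.
Hence Q is negative semidefinite.

negative semidefinite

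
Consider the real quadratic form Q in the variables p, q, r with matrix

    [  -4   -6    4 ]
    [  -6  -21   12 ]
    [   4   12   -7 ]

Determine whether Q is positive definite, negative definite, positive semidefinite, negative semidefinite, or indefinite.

Symmetric row and column elimination reduces A to a congruent diagonal form with pivots -4, -12, 0.
That gives 2 negative, 1 zero pivots.
Hence Q is negative semidefinite.

negative semidefinite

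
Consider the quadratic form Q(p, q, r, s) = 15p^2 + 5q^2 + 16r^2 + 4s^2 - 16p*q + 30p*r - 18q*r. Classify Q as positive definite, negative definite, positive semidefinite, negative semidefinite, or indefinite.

indefinite

The symmetric matrix is A = [[15, -8, 15, 0], [-8, 5, -9, 0], [15, -9, 16, 0], [0, 0, 0, 4]].
Symmetric row and column elimination reduces A to a congruent diagonal form with pivots 15, 11/15, -4/11, 4.
So there are 3 positive, 1 negative pivots.
Hence Q is indefinite.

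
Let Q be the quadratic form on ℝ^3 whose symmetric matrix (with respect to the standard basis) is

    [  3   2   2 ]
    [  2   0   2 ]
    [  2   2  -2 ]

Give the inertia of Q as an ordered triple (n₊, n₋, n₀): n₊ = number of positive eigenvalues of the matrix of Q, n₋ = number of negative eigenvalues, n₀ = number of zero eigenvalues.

(1, 2, 0)

Congruent diagonalization of A (simultaneous row and column reduction) yields pivots 3, -4/3, -3.
Counting signs: 1 positive, 2 negative.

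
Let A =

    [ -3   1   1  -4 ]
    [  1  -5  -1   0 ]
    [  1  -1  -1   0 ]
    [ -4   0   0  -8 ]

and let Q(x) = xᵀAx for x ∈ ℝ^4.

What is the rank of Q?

3

Congruent diagonalization of A (simultaneous row and column reduction) yields pivots -3, -14/3, -4/7, 0.
Counting signs: 3 negative, 1 zero.
The rank is the number of nonzero pivots: 3.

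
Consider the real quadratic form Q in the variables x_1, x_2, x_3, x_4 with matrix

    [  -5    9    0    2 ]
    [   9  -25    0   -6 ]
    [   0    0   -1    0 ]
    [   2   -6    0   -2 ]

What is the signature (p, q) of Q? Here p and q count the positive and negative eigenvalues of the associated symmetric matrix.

Congruent diagonalization of A (simultaneous row and column reduction) yields pivots -5, -44/5, -1, -6/11.
That gives 4 negative pivots.

(0, 4)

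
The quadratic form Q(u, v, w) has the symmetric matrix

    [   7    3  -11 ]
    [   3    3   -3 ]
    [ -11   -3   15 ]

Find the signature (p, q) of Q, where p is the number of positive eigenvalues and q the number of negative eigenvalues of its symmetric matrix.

(2, 1)

An LDLᵀ factorisation of A has diagonal entries 7, 12/7, -4.
So there are 2 positive, 1 negative pivots.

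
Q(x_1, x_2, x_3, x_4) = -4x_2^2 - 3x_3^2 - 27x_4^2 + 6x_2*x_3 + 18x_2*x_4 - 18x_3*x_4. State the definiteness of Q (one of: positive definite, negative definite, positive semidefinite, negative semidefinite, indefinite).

negative semidefinite

The symmetric matrix is A = [[0, 0, 0, 0], [0, -4, 3, 9], [0, 3, -3, -9], [0, 9, -9, -27]].
Row-reducing A symmetrically gives the diagonal entries 0, -4, -3/4, 0.
So there are 2 negative, 2 zero pivots.
Hence Q is negative semidefinite.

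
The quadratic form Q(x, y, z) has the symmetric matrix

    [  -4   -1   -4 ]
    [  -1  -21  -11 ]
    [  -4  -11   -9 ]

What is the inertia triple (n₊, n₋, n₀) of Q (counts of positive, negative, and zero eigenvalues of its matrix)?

(0, 3, 0)

Applying the same elementary operations to the rows and columns of A produces a congruent diagonal matrix with entries -4, -83/4, -15/83.
That gives 3 negative pivots.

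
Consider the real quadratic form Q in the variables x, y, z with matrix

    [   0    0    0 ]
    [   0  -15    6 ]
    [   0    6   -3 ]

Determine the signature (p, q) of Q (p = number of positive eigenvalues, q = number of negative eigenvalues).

(0, 2)

Symmetric row and column elimination reduces A to a congruent diagonal form with pivots 0, -15, -3/5.
So there are 2 negative, 1 zero pivots.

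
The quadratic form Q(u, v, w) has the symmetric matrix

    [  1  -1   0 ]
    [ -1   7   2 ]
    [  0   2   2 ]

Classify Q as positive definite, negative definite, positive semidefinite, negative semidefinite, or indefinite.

An LDLᵀ factorisation of A has diagonal entries 1, 6, 4/3.
That gives 3 positive pivots.
Hence Q is positive definite.

positive definite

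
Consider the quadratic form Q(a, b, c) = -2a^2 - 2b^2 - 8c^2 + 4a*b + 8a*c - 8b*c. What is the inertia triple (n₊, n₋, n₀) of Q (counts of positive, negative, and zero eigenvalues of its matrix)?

(0, 1, 2)

The associated matrix is A = [[-2, 2, 4], [2, -2, -4], [4, -4, -8]].
Symmetric row and column elimination reduces A to a congruent diagonal form with pivots -2, 0, 0.
So there are 1 negative, 2 zero pivots.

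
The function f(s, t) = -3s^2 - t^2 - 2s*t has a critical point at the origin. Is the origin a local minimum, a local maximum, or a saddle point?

local maximum

The Hessian at the origin is H = [[-6, -2], [-2, -2]].
det H = -6·-2 − (-2)² = 8 > 0 and H[1,1] = -6 < 0, so H is negative definite.
Therefore the origin is a local maximum.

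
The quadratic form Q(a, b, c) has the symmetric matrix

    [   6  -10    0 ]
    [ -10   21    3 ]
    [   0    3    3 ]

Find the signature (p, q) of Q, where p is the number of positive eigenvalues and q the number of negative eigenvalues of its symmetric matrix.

Congruent diagonalization of A (simultaneous row and column reduction) yields pivots 6, 13/3, 12/13.
Counting signs: 3 positive.

(3, 0)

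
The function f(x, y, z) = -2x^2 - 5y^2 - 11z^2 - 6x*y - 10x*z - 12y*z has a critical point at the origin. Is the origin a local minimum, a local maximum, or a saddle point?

The Hessian at the origin is H = [[-4, -6, -10], [-6, -10, -12], [-10, -12, -22]].
An LDLᵀ factorisation of H has diagonal entries -4, -1, 12.
That gives 1 positive, 2 negative pivots.
H is indefinite, so the origin is a saddle point.

saddle point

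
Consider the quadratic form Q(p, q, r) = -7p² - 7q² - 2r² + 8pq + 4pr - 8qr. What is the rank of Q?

3

Write A = [[-7, 4, 2], [4, -7, -4], [2, -4, -2]].
Applying the same elementary operations to the rows and columns of A produces a congruent diagonal matrix with entries -7, -33/7, 10/33.
So there are 1 positive, 2 negative pivots.
The rank is the number of nonzero pivots: 3.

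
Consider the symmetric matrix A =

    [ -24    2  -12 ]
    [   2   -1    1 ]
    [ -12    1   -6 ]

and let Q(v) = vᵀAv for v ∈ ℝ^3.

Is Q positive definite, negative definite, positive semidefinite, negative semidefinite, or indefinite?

Symmetric row and column elimination reduces A to a congruent diagonal form with pivots -24, -5/6, 0.
Counting signs: 2 negative, 1 zero.
Hence Q is negative semidefinite.

negative semidefinite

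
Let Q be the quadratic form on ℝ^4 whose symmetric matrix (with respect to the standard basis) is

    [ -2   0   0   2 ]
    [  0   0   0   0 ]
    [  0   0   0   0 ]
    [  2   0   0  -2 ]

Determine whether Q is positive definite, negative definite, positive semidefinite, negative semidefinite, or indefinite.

Applying the same elementary operations to the rows and columns of A produces a congruent diagonal matrix with entries -2, 0, 0, 0.
Counting signs: 1 negative, 3 zero.
Hence Q is negative semidefinite.

negative semidefinite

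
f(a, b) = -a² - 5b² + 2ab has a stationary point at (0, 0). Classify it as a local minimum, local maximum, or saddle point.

The Hessian at the origin is H = [[-2, 2], [2, -10]].
det H = -2·-10 − (2)² = 16 > 0 and H[1,1] = -2 < 0, so H is negative definite.
Therefore the origin is a local maximum.

local maximum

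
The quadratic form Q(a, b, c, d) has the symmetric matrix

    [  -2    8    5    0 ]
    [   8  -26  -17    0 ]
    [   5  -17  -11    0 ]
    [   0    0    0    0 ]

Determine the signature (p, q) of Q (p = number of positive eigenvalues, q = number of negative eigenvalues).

Congruent diagonalization of A (simultaneous row and column reduction) yields pivots -2, 6, 0, 0.
Counting signs: 1 positive, 1 negative, 2 zero.

(1, 1)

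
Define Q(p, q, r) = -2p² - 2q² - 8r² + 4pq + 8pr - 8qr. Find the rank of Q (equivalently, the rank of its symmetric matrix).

1

The symmetric matrix is A = [[-2, 2, 4], [2, -2, -4], [4, -4, -8]].
Symmetric row and column elimination reduces A to a congruent diagonal form with pivots -2, 0, 0.
So there are 1 negative, 2 zero pivots.
The rank is the number of nonzero pivots: 1.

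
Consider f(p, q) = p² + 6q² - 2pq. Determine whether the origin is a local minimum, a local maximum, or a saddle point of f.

The Hessian at the origin is H = [[2, -2], [-2, 12]].
det H = 2·12 − (-2)² = 20 > 0 and H[1,1] = 2 > 0, so H is positive definite.
Therefore the origin is a local minimum.

local minimum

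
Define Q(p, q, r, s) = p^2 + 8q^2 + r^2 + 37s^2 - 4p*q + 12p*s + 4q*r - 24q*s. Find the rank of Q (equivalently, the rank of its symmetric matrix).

3

Write A = [[1, -2, 0, 6], [-2, 8, 2, -12], [0, 2, 1, 0], [6, -12, 0, 37]].
Symmetric row and column elimination reduces A to a congruent diagonal form with pivots 1, 4, 0, 1.
So there are 3 positive, 1 zero pivots.
The rank is the number of nonzero pivots: 3.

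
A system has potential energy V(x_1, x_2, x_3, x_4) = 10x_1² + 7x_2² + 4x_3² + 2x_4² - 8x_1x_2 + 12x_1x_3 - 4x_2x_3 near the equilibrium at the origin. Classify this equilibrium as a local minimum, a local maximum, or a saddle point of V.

The Hessian at the origin is H = [[20, -8, 12, 0], [-8, 14, -4, 0], [12, -4, 8, 0], [0, 0, 0, 4]].
Row-reducing H symmetrically gives the diagonal entries 20, 54/5, 20/27, 4.
So there are 4 positive pivots.
H is positive definite, so the origin is a strict local minimum.

local minimum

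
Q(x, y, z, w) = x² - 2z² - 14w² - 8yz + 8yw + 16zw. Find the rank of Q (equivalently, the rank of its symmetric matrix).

The symmetric matrix is A = [[1, 0, 0, 0], [0, 0, -4, 4], [0, -4, -2, 8], [0, 4, 8, -14]].
Row reduction of A gives 3 nonzero rows, so rank A = 3.

3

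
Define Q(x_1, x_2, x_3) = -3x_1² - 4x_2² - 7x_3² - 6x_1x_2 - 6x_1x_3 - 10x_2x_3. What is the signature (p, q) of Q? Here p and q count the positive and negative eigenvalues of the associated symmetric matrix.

(0, 2)

The associated matrix is A = [[-3, -3, -3], [-3, -4, -5], [-3, -5, -7]].
Congruent diagonalization of A (simultaneous row and column reduction) yields pivots -3, -1, 0.
Counting signs: 2 negative, 1 zero.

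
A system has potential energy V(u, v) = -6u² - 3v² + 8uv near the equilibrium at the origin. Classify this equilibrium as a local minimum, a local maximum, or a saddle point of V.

local maximum

The Hessian at the origin is H = [[-12, 8], [8, -6]].
det H = -12·-6 − (8)² = 8 > 0 and H[1,1] = -12 < 0, so H is negative definite.
Therefore the origin is a local maximum.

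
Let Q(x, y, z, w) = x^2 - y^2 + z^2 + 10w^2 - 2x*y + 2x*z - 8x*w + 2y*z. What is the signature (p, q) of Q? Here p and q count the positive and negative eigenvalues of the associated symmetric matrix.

Write A = [[1, -1, 1, -4], [-1, -1, 1, 0], [1, 1, 1, 0], [-4, 0, 0, 10]].
Congruent diagonalization of A (simultaneous row and column reduction) yields pivots 1, -2, 2, 2.
So there are 3 positive, 1 negative pivots.

(3, 1)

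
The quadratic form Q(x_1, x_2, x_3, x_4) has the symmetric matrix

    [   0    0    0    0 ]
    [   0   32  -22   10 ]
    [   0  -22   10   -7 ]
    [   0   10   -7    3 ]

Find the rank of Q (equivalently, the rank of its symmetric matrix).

Congruent diagonalization of A (simultaneous row and column reduction) yields pivots 0, 32, -41/8, -5/41.
So there are 1 positive, 2 negative, 1 zero pivots.
The rank is the number of nonzero pivots: 3.

3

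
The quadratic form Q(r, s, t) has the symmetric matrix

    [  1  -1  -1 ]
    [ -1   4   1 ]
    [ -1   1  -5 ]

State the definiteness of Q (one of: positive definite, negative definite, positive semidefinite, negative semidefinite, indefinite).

indefinite

An LDLᵀ factorisation of A has diagonal entries 1, 3, -6.
So there are 2 positive, 1 negative pivots.
Hence Q is indefinite.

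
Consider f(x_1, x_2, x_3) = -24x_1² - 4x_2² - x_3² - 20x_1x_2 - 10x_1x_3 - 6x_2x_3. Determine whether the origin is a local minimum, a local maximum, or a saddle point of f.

saddle point

The Hessian at the origin is H = [[-48, -20, -10], [-20, -8, -6], [-10, -6, -2]].
Congruent diagonalization of H (simultaneous row and column reduction) yields pivots -48, 1/3, -10.
So there are 1 positive, 2 negative pivots.
H is indefinite, so the origin is a saddle point.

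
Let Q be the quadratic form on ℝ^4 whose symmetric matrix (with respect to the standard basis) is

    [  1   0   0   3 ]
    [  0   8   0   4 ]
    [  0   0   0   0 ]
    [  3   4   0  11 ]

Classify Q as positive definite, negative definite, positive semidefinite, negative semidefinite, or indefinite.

Congruent diagonalization of A (simultaneous row and column reduction) yields pivots 1, 8, 0, 0.
Counting signs: 2 positive, 2 zero.
Hence Q is positive semidefinite.

positive semidefinite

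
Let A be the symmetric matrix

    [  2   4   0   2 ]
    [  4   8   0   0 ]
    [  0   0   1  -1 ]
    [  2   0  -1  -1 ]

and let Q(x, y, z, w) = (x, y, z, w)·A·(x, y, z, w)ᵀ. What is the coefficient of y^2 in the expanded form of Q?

8

The coefficient of y^2 is the diagonal entry A[2,2] = 8.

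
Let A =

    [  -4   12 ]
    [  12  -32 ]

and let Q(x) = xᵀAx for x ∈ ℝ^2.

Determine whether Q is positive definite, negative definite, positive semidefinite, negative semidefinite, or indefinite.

For the 2×2 matrix [[-4, 12], [12, -32]]: det = -4·-32 − (12)² = -16, trace = -36.
det < 0 so the eigenvalues have opposite signs; the form is indefinite.

indefinite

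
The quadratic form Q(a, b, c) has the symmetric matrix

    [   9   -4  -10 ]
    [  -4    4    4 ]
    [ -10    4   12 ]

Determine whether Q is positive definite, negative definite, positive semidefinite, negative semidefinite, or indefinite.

Applying the same elementary operations to the rows and columns of A produces a congruent diagonal matrix with entries 9, 20/9, 4/5.
Counting signs: 3 positive.
Hence Q is positive definite.

positive definite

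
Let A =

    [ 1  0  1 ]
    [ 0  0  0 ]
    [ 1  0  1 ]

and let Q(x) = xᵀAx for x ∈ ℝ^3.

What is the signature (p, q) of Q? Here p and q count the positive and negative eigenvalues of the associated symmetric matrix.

Congruent diagonalization of A (simultaneous row and column reduction) yields pivots 1, 0, 0.
Counting signs: 1 positive, 2 zero.

(1, 0)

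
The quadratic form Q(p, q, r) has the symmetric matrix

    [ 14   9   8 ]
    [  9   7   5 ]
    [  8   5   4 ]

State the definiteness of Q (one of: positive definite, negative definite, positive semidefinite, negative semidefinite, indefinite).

Row-reducing A symmetrically gives the diagonal entries 14, 17/14, -10/17.
That gives 2 positive, 1 negative pivots.
Hence Q is indefinite.

indefinite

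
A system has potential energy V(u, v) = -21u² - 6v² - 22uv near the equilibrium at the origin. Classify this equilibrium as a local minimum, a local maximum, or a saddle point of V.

The Hessian at the origin is H = [[-42, -22], [-22, -12]].
det H = -42·-12 − (-22)² = 20 > 0 and H[1,1] = -42 < 0, so H is negative definite.
Therefore the origin is a local maximum.

local maximum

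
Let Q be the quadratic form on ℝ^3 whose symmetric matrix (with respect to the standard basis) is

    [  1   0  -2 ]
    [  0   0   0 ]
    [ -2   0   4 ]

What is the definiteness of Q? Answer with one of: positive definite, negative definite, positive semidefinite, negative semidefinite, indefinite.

positive semidefinite

Symmetric row and column elimination reduces A to a congruent diagonal form with pivots 1, 0, 0.
That gives 1 positive, 2 zero pivots.
Hence Q is positive semidefinite.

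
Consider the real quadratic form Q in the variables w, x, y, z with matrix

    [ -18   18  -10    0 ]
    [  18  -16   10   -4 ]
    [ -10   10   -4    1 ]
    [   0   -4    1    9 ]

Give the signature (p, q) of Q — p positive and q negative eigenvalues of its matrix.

Congruent diagonalization of A (simultaneous row and column reduction) yields pivots -18, 2, 14/9, 5/14.
So there are 3 positive, 1 negative pivots.

(3, 1)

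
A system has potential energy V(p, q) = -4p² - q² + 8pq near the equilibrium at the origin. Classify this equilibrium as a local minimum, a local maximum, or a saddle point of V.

saddle point

The Hessian at the origin is H = [[-8, 8], [8, -2]].
det H = -8·-2 − (8)² = -48 < 0, so H is indefinite.
Therefore the origin is a saddle point.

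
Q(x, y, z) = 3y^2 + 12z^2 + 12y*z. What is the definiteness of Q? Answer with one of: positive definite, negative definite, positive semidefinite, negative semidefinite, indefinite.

positive semidefinite

The associated matrix is A = [[0, 0, 0], [0, 3, 6], [0, 6, 12]].
Applying the same elementary operations to the rows and columns of A produces a congruent diagonal matrix with entries 0, 3, 0.
Counting signs: 1 positive, 2 zero.
Hence Q is positive semidefinite.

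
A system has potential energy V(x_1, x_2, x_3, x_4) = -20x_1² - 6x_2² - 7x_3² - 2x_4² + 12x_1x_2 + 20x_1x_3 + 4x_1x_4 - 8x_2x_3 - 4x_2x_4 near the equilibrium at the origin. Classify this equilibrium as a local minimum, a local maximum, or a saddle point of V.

The Hessian at the origin is H = [[-40, 12, 20, 4], [12, -12, -8, -4], [20, -8, -14, 0], [4, -4, 0, -4]].
Applying the same elementary operations to the rows and columns of H produces a congruent diagonal matrix with entries -40, -42/5, -74/21, -24/37.
That gives 4 negative pivots.
H is negative definite, so the origin is a strict local maximum.

local maximum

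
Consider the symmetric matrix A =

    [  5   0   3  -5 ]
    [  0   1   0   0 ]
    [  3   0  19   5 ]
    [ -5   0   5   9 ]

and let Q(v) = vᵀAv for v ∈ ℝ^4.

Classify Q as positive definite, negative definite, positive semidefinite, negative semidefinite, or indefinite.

Symmetric row and column elimination reduces A to a congruent diagonal form with pivots 5, 1, 86/5, 12/43.
That gives 4 positive pivots.
Hence Q is positive definite.

positive definite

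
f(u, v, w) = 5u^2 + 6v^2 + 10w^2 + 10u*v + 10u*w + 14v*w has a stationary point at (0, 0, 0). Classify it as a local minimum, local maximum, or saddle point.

local minimum

The Hessian at the origin is H = [[10, 10, 10], [10, 12, 14], [10, 14, 20]].
An LDLᵀ factorisation of H has diagonal entries 10, 2, 2.
Counting signs: 3 positive.
H is positive definite, so the origin is a strict local minimum.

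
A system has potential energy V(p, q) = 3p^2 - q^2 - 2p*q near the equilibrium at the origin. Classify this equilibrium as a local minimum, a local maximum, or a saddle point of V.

The Hessian at the origin is H = [[6, -2], [-2, -2]].
det H = 6·-2 − (-2)² = -16 < 0, so H is indefinite.
Therefore the origin is a saddle point.

saddle point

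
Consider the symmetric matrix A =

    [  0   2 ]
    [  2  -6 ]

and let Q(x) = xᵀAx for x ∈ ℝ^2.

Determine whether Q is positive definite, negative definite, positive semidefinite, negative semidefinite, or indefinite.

For the 2×2 matrix [[0, 2], [2, -6]]: det = 0·-6 − (2)² = -4, trace = -6.
det < 0 so the eigenvalues have opposite signs; the form is indefinite.

indefinite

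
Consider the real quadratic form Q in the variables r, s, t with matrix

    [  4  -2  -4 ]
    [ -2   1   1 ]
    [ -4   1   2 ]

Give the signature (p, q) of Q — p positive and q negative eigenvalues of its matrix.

(2, 1)

By Sylvester's law of inertia any congruent diagonalization of A has 2 positive, 1 negative and 0 zero entries.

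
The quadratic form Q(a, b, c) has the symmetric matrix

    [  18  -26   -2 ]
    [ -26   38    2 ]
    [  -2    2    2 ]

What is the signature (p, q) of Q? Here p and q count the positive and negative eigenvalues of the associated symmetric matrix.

Symmetric row and column elimination reduces A to a congruent diagonal form with pivots 18, 4/9, 0.
That gives 2 positive, 1 zero pivots.

(2, 0)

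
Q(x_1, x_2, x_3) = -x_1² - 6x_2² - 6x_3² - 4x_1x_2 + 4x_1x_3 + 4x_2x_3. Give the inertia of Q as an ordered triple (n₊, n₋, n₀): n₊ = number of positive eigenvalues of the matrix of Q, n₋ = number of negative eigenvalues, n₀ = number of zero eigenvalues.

(0, 2, 1)

Write A = [[-1, -2, 2], [-2, -6, 2], [2, 2, -6]].
Row-reducing A symmetrically gives the diagonal entries -1, -2, 0.
So there are 2 negative, 1 zero pivots.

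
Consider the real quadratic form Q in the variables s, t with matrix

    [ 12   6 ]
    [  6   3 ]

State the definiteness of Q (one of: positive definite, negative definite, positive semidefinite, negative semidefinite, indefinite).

For the 2×2 matrix [[12, 6], [6, 3]]: det = 12·3 − (6)² = 0, trace = 15.
det = 0 so one eigenvalue is zero; the form is semidefinite with the sign of the trace.

positive semidefinite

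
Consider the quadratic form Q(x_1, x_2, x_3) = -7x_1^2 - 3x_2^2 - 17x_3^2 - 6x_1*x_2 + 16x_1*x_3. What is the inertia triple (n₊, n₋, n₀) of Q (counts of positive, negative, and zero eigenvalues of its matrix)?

The symmetric matrix is A = [[-7, -3, 8], [-3, -3, 0], [8, 0, -17]].
Congruent diagonalization of A (simultaneous row and column reduction) yields pivots -7, -12/7, -1.
Counting signs: 3 negative.

(0, 3, 0)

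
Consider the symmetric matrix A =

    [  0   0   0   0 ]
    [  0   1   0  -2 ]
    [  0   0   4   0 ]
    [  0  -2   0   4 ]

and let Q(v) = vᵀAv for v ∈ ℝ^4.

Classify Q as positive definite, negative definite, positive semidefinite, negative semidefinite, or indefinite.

Applying the same elementary operations to the rows and columns of A produces a congruent diagonal matrix with entries 0, 1, 4, 0.
So there are 2 positive, 2 zero pivots.
Hence Q is positive semidefinite.

positive semidefinite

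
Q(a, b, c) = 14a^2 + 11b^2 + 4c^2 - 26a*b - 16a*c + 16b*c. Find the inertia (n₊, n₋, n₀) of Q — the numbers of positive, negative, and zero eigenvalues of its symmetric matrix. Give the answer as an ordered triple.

(1, 2, 0)

The associated matrix is A = [[14, -13, -8], [-13, 11, 8], [-8, 8, 4]].
Symmetric row and column elimination reduces A to a congruent diagonal form with pivots 14, -15/14, -4/15.
That gives 1 positive, 2 negative pivots.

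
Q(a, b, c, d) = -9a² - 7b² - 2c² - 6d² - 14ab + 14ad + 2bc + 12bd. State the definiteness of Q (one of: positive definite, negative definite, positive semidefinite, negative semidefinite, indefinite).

negative definite

Write A = [[-9, -7, 0, 7], [-7, -7, 1, 6], [0, 1, -2, 0], [7, 6, 0, -6]].
Congruent diagonalization of A (simultaneous row and column reduction) yields pivots -9, -14/9, -19/14, -5/19.
So there are 4 negative pivots.
Hence Q is negative definite.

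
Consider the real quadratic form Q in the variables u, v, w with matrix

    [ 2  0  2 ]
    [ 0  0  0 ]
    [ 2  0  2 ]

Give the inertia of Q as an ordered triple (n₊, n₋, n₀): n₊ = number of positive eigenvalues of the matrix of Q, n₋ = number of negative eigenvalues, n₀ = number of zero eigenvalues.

(1, 0, 2)

Symmetric row and column elimination reduces A to a congruent diagonal form with pivots 2, 0, 0.
So there are 1 positive, 2 zero pivots.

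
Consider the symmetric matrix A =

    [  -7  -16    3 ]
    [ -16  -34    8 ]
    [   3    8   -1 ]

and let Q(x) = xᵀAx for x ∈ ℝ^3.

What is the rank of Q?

3

Symmetric row and column elimination reduces A to a congruent diagonal form with pivots -7, 18/7, -2/9.
Counting signs: 1 positive, 2 negative.
The rank is the number of nonzero pivots: 3.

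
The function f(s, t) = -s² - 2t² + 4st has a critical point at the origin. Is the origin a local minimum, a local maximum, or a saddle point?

The Hessian at the origin is H = [[-2, 4], [4, -4]].
det H = -2·-4 − (4)² = -8 < 0, so H is indefinite.
Therefore the origin is a saddle point.

saddle point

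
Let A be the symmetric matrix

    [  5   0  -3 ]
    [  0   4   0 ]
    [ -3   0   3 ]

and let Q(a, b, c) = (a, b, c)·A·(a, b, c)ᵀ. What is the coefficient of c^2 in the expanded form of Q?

3

The coefficient of c^2 is the diagonal entry A[3,3] = 3.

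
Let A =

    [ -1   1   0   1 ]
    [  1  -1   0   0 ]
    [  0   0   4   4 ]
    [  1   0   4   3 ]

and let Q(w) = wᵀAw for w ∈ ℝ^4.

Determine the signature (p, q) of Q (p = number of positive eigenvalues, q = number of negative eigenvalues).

(2, 2)

By Sylvester's law of inertia any congruent diagonalization of A has 2 positive, 2 negative and 0 zero entries.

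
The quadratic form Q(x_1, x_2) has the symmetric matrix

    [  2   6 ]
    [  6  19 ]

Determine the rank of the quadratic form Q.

Congruent diagonalization of A (simultaneous row and column reduction) yields pivots 2, 1.
Counting signs: 2 positive.
The rank is the number of nonzero pivots: 2.

2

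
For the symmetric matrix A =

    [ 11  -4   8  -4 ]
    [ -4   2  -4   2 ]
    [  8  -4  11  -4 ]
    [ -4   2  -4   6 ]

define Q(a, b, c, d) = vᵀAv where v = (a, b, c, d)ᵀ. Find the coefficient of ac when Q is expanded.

The coefficient of ac is A[1,3] + A[3,1] = 2·8 = 16.

16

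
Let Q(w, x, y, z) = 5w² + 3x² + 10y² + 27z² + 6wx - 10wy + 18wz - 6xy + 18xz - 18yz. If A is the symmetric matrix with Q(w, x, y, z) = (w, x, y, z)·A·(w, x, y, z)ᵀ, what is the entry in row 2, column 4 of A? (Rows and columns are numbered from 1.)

The coefficient of x·z in Q is 18. For a symmetric A this equals A[2,4] + A[4,2] = 2·A[2,4].
So A[2,4] = 18/2 = 9.

9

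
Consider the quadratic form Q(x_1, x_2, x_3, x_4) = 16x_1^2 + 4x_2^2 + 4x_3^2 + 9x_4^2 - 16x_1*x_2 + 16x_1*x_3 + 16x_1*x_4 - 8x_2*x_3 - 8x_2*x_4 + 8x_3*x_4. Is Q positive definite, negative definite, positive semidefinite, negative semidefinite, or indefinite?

The symmetric matrix is A = [[16, -8, 8, 8], [-8, 4, -4, -4], [8, -4, 4, 4], [8, -4, 4, 9]].
Congruent diagonalization of A (simultaneous row and column reduction) yields pivots 16, 0, 0, 5.
That gives 2 positive, 2 zero pivots.
Hence Q is positive semidefinite.

positive semidefinite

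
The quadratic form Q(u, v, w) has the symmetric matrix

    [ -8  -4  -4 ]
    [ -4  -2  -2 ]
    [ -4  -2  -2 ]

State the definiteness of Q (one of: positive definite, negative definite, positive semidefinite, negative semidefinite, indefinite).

negative semidefinite

Row-reducing A symmetrically gives the diagonal entries -8, 0, 0.
Counting signs: 1 negative, 2 zero.
Hence Q is negative semidefinite.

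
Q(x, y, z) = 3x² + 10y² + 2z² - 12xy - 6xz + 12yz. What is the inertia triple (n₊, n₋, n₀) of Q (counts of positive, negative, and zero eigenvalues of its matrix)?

Write A = [[3, -6, -3], [-6, 10, 6], [-3, 6, 2]].
Applying the same elementary operations to the rows and columns of A produces a congruent diagonal matrix with entries 3, -2, -1.
Counting signs: 1 positive, 2 negative.

(1, 2, 0)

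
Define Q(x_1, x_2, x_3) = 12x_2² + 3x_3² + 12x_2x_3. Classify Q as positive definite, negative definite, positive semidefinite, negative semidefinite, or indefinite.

positive semidefinite

The symmetric matrix is A = [[0, 0, 0], [0, 12, 6], [0, 6, 3]].
Applying the same elementary operations to the rows and columns of A produces a congruent diagonal matrix with entries 0, 12, 0.
That gives 1 positive, 2 zero pivots.
Hence Q is positive semidefinite.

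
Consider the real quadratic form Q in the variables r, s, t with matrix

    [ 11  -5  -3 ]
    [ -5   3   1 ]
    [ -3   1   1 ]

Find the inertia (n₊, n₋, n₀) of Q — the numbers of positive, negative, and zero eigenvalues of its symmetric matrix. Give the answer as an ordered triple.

(2, 0, 1)

Row-reducing A symmetrically gives the diagonal entries 11, 8/11, 0.
So there are 2 positive, 1 zero pivots.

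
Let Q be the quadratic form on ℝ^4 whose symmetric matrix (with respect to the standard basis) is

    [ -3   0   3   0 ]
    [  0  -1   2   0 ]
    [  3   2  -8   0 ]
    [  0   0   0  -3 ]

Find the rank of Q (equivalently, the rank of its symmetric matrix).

4

An LDLᵀ factorisation of A has diagonal entries -3, -1, -1, -3.
Counting signs: 4 negative.
The rank is the number of nonzero pivots: 4.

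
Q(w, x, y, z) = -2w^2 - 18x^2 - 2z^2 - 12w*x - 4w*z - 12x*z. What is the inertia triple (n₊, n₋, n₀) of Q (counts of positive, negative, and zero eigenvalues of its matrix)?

(0, 1, 3)

Write A = [[-2, -6, 0, -2], [-6, -18, 0, -6], [0, 0, 0, 0], [-2, -6, 0, -2]].
Symmetric row and column elimination reduces A to a congruent diagonal form with pivots -2, 0, 0, 0.
That gives 1 negative, 3 zero pivots.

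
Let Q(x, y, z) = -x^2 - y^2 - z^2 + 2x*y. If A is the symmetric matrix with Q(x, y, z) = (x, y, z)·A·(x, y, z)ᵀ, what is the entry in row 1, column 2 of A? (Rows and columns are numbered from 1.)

The coefficient of x·y in Q is 2. For a symmetric A this equals A[1,2] + A[2,1] = 2·A[1,2].
So A[1,2] = 2/2 = 1.

1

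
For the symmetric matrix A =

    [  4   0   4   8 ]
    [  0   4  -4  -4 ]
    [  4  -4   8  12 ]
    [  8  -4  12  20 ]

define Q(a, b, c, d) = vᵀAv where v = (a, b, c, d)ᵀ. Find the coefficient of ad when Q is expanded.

16

The coefficient of ad is A[1,4] + A[4,1] = 2·8 = 16.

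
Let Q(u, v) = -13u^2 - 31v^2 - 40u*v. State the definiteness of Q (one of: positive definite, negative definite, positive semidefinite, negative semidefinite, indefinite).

negative definite

The symmetric matrix of Q is [[-13, -20], [-20, -31]].
For the 2×2 matrix [[-13, -20], [-20, -31]]: det = -13·-31 − (-20)² = 3, trace = -44.
det > 0 so both eigenvalues share the sign of the trace; trace = -44 < 0 ⇒ both negative.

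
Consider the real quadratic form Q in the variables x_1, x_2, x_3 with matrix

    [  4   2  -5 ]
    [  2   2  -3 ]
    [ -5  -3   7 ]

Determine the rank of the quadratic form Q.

Congruent diagonalization of A (simultaneous row and column reduction) yields pivots 4, 1, 1/2.
That gives 3 positive pivots.
The rank is the number of nonzero pivots: 3.

3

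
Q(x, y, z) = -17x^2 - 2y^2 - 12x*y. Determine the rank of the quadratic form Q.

2

Write A = [[-17, -6, 0], [-6, -2, 0], [0, 0, 0]].
Symmetric row and column elimination reduces A to a congruent diagonal form with pivots -17, 2/17, 0.
So there are 1 positive, 1 negative, 1 zero pivots.
The rank is the number of nonzero pivots: 2.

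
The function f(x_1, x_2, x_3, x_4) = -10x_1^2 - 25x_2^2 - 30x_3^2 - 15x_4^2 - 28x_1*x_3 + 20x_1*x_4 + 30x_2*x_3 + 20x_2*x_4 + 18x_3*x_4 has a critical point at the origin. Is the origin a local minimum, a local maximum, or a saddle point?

local maximum

The Hessian at the origin is H = [[-20, 0, -28, 20], [0, -50, 30, 20], [-28, 30, -60, 18], [20, 20, 18, -30]].
Congruent diagonalization of H (simultaneous row and column reduction) yields pivots -20, -50, -14/5, -4/7.
That gives 4 negative pivots.
H is negative definite, so the origin is a strict local maximum.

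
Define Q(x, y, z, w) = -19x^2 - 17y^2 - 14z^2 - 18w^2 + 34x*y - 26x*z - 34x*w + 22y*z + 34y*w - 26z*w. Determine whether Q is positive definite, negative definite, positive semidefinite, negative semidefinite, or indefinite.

The symmetric matrix of Q is A = [[-19, 17, -13, -17], [17, -17, 11, 17], [-13, 11, -14, -13], [-17, 17, -13, -18]].
Leading principal minors: Δ_1 = -19, Δ_2 = 34, Δ_3 = -166, Δ_4 = 30.
The signs alternate starting with Δ_1 < 0, so by Sylvester's criterion Q is negative definite.

negative definite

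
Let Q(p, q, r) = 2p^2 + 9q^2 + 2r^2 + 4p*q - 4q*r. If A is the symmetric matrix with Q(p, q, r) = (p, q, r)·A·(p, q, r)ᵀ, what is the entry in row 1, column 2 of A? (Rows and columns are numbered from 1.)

2

The coefficient of p·q in Q is 4. For a symmetric A this equals A[1,2] + A[2,1] = 2·A[1,2].
So A[1,2] = 4/2 = 2.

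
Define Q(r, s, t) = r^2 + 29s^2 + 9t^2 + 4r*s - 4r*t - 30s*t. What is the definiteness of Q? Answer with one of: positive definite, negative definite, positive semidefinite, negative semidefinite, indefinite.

The symmetric matrix of Q is A = [[1, 2, -2], [2, 29, -15], [-2, -15, 9]].
Leading principal minors: Δ_1 = 1, Δ_2 = 25, Δ_3 = 4.
All leading principal minors are positive, so by Sylvester's criterion Q is positive definite.

positive definite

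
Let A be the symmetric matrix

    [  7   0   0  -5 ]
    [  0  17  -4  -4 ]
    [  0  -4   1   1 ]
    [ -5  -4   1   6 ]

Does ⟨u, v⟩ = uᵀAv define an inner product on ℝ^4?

Symmetric row and column elimination reduces A to a congruent diagonal form with pivots 7, 17, 1/17, 10/7.
So there are 4 positive pivots.
Hence Q is positive definite.
⟨·,·⟩ is an inner product exactly when A is positive definite.

yes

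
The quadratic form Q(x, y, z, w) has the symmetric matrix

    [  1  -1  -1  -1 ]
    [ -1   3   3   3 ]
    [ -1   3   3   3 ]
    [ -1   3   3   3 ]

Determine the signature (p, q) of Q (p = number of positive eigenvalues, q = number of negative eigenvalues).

Applying the same elementary operations to the rows and columns of A produces a congruent diagonal matrix with entries 1, 2, 0, 0.
Counting signs: 2 positive, 2 zero.

(2, 0)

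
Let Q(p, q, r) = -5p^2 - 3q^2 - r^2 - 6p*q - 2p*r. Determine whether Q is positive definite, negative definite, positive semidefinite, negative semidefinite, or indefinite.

The symmetric matrix is A = [[-5, -3, -1], [-3, -3, 0], [-1, 0, -1]].
An LDLᵀ factorisation of A has diagonal entries -5, -6/5, -1/2.
That gives 3 negative pivots.
Hence Q is negative definite.

negative definite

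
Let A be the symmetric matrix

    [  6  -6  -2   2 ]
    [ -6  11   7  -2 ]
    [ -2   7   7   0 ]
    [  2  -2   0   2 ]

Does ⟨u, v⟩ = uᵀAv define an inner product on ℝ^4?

yes

Congruent diagonalization of A (simultaneous row and column reduction) yields pivots 6, 5, 4/3, 1.
Counting signs: 4 positive.
Hence Q is positive definite.
⟨·,·⟩ is an inner product exactly when A is positive definite.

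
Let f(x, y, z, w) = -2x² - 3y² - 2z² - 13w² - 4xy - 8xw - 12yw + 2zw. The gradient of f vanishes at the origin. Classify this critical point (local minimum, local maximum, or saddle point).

local maximum

The Hessian at the origin is H = [[-4, -4, 0, -8], [-4, -6, 0, -12], [0, 0, -4, 2], [-8, -12, 2, -26]].
Applying the same elementary operations to the rows and columns of H produces a congruent diagonal matrix with entries -4, -2, -4, -1.
That gives 4 negative pivots.
H is negative definite, so the origin is a strict local maximum.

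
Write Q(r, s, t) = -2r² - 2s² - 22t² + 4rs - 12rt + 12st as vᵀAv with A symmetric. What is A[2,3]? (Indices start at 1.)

6

The coefficient of s·t in Q is 12. For a symmetric A this equals A[2,3] + A[3,2] = 2·A[2,3].
So A[2,3] = 12/2 = 6.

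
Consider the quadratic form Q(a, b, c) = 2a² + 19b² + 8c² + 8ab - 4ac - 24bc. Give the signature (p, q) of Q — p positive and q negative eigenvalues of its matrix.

(3, 0)

Write A = [[2, 4, -2], [4, 19, -12], [-2, -12, 8]].
Applying the same elementary operations to the rows and columns of A produces a congruent diagonal matrix with entries 2, 11, 2/11.
That gives 3 positive pivots.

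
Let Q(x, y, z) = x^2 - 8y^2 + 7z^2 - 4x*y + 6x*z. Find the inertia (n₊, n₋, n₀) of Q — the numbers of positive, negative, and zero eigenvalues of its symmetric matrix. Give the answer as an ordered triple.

Write A = [[1, -2, 3], [-2, -8, 0], [3, 0, 7]].
Row-reducing A symmetrically gives the diagonal entries 1, -12, 1.
That gives 2 positive, 1 negative pivots.

(2, 1, 0)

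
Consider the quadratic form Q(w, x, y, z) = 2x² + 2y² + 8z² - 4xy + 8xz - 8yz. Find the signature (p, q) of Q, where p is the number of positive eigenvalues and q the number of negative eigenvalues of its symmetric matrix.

(1, 0)

The symmetric matrix is A = [[0, 0, 0, 0], [0, 2, -2, 4], [0, -2, 2, -4], [0, 4, -4, 8]].
Congruent diagonalization of A (simultaneous row and column reduction) yields pivots 0, 2, 0, 0.
That gives 1 positive, 3 zero pivots.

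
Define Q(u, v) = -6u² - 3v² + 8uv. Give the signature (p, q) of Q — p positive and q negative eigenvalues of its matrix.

Write A = [[-6, 4], [4, -3]].
Symmetric row and column elimination reduces A to a congruent diagonal form with pivots -6, -1/3.
That gives 2 negative pivots.

(0, 2)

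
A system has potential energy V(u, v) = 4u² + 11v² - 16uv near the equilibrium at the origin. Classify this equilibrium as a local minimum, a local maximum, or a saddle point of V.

saddle point

The Hessian at the origin is H = [[8, -16], [-16, 22]].
det H = 8·22 − (-16)² = -80 < 0, so H is indefinite.
Therefore the origin is a saddle point.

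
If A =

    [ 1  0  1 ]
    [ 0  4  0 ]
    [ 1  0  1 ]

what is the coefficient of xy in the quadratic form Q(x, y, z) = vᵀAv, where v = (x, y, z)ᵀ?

0

The coefficient of xy is A[1,2] + A[2,1] = 2·0 = 0.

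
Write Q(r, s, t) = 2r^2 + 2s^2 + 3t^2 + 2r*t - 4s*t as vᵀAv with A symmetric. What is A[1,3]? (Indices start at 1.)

1

The coefficient of r·t in Q is 2. For a symmetric A this equals A[1,3] + A[3,1] = 2·A[1,3].
So A[1,3] = 2/2 = 1.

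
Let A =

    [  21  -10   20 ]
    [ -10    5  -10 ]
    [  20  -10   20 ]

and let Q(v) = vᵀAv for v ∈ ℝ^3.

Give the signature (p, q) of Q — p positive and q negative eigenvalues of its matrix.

(2, 0)

Congruent diagonalization of A (simultaneous row and column reduction) yields pivots 21, 5/21, 0.
Counting signs: 2 positive, 1 zero.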